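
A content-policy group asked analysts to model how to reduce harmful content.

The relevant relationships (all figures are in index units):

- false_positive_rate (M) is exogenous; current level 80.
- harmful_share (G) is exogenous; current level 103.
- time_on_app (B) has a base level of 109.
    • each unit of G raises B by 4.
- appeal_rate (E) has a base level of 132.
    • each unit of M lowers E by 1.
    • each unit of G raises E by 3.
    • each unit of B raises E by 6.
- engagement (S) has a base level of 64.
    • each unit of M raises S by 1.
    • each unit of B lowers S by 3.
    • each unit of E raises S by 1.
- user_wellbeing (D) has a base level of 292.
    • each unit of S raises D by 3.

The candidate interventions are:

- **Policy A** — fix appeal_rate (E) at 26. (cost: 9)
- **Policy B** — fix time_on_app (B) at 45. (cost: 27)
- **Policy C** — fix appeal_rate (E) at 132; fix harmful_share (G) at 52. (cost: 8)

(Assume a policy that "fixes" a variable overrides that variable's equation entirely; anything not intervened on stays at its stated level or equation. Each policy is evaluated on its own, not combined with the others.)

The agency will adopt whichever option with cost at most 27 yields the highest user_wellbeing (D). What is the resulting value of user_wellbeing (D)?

2212

Policy A (E := 26):
  M = 80
  G = 103
  B = 109 + 4·103 = 521
  E = 26
  S = 64 + 80 − 3·521 + 26 = -1393
  D = 292 + 3·(-1393) = -3887
Policy B (B := 45):
  M = 80
  G = 103
  B = 45
  E = 132 − 80 + 3·103 + 6·45 = 631
  S = 64 + 80 − 3·45 + 631 = 640
  D = 292 + 3·640 = 2212
Policy C (E := 132, G := 52):
  M = 80
  G = 52
  B = 109 + 4·52 = 317
  E = 132
  S = 64 + 80 − 3·317 + 132 = -675
  D = 292 + 3·(-675) = -1733
Comparing — Policy A: D=-3887, Policy B: D=2212, Policy C: D=-1733. Highest is 2212 (Policy B).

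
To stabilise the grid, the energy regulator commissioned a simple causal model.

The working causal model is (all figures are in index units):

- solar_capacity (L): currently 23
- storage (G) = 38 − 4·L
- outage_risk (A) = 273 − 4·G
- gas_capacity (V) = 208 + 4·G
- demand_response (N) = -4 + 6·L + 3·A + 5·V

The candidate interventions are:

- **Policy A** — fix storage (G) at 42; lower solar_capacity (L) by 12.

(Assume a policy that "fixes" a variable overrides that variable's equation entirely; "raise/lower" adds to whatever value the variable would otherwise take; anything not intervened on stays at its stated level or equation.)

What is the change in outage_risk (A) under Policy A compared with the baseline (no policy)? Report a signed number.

-384

Baseline:
  L = 23
  G = 38 − 4·23 = -54
  A = 273 − 4·(-54) = 489
Policy A (G := 42, L − 12):
  L = 23 − 12 = 11
  G = 42
  A = 273 − 4·42 = 105
Change in A: 105 − 489 = -384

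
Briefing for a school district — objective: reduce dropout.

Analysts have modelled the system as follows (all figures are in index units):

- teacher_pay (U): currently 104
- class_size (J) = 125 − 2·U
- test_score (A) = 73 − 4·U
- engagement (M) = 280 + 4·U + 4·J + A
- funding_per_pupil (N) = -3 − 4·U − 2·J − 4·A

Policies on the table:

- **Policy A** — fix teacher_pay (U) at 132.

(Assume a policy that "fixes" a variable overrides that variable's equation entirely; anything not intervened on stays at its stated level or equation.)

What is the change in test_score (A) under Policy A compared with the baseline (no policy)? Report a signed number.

-112

Baseline:
  U = 104
  A = 73 − 4·104 = -343
Policy A (U := 132):
  U = 132
  A = 73 − 4·132 = -455
Change in A: -455 − (-343) = -112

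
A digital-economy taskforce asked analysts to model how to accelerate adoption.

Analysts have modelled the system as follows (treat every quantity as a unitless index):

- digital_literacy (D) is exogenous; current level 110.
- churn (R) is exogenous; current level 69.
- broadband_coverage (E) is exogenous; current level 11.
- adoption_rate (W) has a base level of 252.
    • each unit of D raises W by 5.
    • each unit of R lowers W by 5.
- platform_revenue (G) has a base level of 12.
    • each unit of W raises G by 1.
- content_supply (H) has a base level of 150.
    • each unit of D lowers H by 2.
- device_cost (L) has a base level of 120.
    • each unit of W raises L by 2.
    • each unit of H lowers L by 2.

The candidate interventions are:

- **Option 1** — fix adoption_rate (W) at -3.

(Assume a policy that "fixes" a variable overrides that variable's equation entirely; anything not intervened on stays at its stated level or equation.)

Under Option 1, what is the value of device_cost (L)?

Option 1 (W := -3):
  D = 110
  R = 69
  W = -3
  H = 150 − 2·110 = -70
  L = 120 + 2·(-3) − 2·(-70) = 254

254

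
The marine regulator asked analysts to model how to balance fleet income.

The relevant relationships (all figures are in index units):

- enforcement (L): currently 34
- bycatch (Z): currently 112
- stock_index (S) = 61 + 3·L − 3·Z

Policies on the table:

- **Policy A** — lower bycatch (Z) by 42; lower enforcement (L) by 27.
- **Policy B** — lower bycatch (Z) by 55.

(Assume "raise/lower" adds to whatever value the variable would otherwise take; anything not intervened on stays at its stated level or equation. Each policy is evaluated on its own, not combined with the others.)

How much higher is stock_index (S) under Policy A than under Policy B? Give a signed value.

-120

Policy A (Z − 42, L − 27):
  L = 34 − 27 = 7
  Z = 112 − 42 = 70
  S = 61 + 3·7 − 3·70 = -128
Policy B (Z − 55):
  L = 34
  Z = 112 − 55 = 57
  S = 61 + 3·34 − 3·57 = -8
S: -128 − (-8) = -120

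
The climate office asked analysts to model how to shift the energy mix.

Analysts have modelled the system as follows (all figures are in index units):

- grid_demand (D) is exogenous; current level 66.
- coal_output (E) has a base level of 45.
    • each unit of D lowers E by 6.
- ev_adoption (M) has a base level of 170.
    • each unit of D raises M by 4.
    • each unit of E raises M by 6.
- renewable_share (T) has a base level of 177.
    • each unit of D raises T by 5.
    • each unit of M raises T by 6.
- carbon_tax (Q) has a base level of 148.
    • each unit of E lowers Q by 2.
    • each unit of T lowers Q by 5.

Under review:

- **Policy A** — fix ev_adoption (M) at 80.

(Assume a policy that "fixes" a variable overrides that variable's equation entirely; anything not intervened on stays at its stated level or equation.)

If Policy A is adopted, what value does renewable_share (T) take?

987

Policy A (M := 80):
  D = 66
  E = 45 − 6·66 = -351
  M = 80
  T = 177 + 5·66 + 6·80 = 987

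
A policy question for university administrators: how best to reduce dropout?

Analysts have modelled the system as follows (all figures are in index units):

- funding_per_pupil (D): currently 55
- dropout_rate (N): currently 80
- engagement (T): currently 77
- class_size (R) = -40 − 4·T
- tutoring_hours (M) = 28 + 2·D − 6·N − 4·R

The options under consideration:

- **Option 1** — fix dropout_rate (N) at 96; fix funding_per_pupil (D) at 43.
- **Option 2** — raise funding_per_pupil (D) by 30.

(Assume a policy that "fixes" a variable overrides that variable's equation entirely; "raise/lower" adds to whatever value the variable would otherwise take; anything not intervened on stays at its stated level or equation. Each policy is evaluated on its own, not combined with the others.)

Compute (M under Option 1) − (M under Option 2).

Option 1 (N := 96, D := 43):
  D = 43
  N = 96
  T = 77
  R = -40 − 4·77 = -348
  M = 28 + 2·43 − 6·96 − 4·(-348) = 930
Option 2 (D + 30):
  D = 55 + 30 = 85
  N = 80
  T = 77
  R = -40 − 4·77 = -348
  M = 28 + 2·85 − 6·80 − 4·(-348) = 1110
M: 930 − 1110 = -180

-180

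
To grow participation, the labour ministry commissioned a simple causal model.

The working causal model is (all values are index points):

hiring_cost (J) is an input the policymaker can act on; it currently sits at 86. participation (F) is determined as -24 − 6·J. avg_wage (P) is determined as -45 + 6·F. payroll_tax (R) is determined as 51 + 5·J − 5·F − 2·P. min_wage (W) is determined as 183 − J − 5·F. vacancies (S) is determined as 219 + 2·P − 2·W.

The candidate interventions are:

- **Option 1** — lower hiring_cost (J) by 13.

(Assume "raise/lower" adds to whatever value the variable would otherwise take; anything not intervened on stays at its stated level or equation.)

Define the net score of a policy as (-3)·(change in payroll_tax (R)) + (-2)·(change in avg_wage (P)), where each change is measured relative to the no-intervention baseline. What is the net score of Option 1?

3237

Baseline:
  J = 86
  F = -24 − 6·86 = -540
  P = -45 + 6·(-540) = -3285
  R = 51 + 5·86 − 5·(-540) − 2·(-3285) = 9751
Option 1 (J − 13):
  J = 86 − 13 = 73
  F = -24 − 6·73 = -462
  P = -45 + 6·(-462) = -2817
  R = 51 + 5·73 − 5·(-462) − 2·(-2817) = 8360
ΔR = 8360 − 9751 = -1391; ΔP = -2817 − (-3285) = 468
Score = (-3)·(-1391) + (-2)·468 = 3237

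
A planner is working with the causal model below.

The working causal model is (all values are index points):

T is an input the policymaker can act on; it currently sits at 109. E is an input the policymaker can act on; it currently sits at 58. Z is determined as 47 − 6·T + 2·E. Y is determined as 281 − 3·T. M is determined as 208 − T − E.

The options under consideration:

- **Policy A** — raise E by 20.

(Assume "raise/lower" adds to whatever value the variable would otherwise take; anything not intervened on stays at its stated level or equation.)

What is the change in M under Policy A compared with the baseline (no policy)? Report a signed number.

-20

Baseline:
  T = 109
  E = 58
  M = 208 − 109 − 58 = 41
Policy A (E + 20):
  T = 109
  E = 58 + 20 = 78
  M = 208 − 109 − 78 = 21
Change in M: 21 − 41 = -20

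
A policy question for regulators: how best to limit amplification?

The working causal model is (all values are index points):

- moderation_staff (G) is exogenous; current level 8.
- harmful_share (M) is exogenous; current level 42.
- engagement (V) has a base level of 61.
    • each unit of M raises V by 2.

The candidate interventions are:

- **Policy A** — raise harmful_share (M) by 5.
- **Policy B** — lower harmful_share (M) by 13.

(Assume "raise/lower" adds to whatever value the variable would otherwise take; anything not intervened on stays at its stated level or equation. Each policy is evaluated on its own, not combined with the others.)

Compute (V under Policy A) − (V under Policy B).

Policy A (M + 5):
  M = 42 + 5 = 47
  V = 61 + 2·47 = 155
Policy B (M − 13):
  M = 42 − 13 = 29
  V = 61 + 2·29 = 119
V: 155 − 119 = 36

36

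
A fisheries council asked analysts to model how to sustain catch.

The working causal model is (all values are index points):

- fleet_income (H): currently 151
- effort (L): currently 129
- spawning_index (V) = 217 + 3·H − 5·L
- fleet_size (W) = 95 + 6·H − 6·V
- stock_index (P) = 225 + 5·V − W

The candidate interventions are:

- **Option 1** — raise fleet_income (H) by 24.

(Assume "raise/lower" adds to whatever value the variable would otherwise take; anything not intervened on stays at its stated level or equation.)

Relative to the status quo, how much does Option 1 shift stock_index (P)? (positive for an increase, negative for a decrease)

648

Baseline:
  H = 151
  L = 129
  V = 217 + 3·151 − 5·129 = 25
  W = 95 + 6·151 − 6·25 = 851
  P = 225 + 5·25 − 851 = -501
Option 1 (H + 24):
  H = 151 + 24 = 175
  L = 129
  V = 217 + 3·175 − 5·129 = 97
  W = 95 + 6·175 − 6·97 = 563
  P = 225 + 5·97 − 563 = 147
Change in P: 147 − (-501) = 648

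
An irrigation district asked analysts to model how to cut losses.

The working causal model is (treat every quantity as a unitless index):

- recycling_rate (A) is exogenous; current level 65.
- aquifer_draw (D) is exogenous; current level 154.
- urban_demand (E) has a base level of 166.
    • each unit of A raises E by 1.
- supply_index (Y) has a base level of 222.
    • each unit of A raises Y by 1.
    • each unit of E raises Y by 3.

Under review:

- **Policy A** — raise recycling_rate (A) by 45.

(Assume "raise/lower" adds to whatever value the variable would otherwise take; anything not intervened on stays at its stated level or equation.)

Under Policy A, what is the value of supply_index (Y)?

Policy A (A + 45):
  A = 65 + 45 = 110
  E = 166 + 110 = 276
  Y = 222 + 110 + 3·276 = 1160

1160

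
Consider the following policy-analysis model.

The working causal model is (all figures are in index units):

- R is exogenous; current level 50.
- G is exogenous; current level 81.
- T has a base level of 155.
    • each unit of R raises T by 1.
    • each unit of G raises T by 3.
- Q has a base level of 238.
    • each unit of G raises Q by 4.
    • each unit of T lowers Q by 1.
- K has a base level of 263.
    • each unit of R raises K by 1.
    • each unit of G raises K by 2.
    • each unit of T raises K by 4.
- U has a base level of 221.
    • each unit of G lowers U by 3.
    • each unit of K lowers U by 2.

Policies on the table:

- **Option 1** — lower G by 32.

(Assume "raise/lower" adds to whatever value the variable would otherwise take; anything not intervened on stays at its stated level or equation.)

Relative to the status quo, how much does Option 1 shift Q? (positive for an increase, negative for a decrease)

Baseline:
  R = 50
  G = 81
  T = 155 + 50 + 3·81 = 448
  Q = 238 + 4·81 − 448 = 114
Option 1 (G − 32):
  R = 50
  G = 81 − 32 = 49
  T = 155 + 50 + 3·49 = 352
  Q = 238 + 4·49 − 352 = 82
Change in Q: 82 − 114 = -32

-32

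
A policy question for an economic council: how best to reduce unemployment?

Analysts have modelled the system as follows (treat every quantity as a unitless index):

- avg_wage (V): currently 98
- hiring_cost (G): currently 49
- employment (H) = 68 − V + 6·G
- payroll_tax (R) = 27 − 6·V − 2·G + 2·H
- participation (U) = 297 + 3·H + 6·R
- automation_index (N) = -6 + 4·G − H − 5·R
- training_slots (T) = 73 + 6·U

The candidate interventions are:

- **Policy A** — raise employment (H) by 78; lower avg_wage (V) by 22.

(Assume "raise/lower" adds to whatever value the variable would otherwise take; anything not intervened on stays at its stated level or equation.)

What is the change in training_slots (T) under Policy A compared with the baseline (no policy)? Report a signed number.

Baseline:
  V = 98
  G = 49
  H = 68 − 98 + 6·49 = 264
  R = 27 − 6·98 − 2·49 + 2·264 = -131
  U = 297 + 3·264 + 6·(-131) = 303
  T = 73 + 6·303 = 1891
Policy A (H + 78, V − 22):
  V = 98 − 22 = 76
  G = 49
  H = 68 − 76 + 6·49 (+78 from intervention) = 364
  R = 27 − 6·76 − 2·49 + 2·364 = 201
  U = 297 + 3·364 + 6·201 = 2595
  T = 73 + 6·2595 = 15643
Change in T: 15643 − 1891 = 13752

13752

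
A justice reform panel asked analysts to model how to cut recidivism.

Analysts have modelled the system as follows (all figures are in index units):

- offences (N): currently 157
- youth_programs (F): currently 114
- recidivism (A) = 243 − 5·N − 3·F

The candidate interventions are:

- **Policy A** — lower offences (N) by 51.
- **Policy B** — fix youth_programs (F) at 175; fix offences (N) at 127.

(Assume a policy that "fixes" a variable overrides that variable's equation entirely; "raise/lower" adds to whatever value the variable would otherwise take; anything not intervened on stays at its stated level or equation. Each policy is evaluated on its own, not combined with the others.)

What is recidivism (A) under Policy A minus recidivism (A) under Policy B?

288

Policy A (N − 51):
  N = 157 − 51 = 106
  F = 114
  A = 243 − 5·106 − 3·114 = -629
Policy B (F := 175, N := 127):
  N = 127
  F = 175
  A = 243 − 5·127 − 3·175 = -917
A: -629 − (-917) = 288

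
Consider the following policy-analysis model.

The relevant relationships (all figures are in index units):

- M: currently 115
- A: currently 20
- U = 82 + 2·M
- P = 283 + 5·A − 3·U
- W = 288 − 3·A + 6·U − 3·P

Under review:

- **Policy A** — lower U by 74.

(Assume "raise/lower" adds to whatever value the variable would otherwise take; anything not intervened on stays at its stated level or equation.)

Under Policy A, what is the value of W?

Policy A (U − 74):
  M = 115
  A = 20
  U = 82 + 2·115 (−74 from intervention) = 238
  P = 283 + 5·20 − 3·238 = -331
  W = 288 − 3·20 + 6·238 − 3·(-331) = 2649

2649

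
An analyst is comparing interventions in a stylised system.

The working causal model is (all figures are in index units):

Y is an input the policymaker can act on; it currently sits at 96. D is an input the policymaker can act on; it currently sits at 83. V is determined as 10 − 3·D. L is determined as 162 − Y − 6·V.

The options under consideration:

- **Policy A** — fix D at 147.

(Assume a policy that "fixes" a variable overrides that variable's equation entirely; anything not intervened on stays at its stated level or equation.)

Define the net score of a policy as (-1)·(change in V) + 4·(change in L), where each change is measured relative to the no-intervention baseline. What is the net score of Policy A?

Baseline:
  Y = 96
  D = 83
  V = 10 − 3·83 = -239
  L = 162 − 96 − 6·(-239) = 1500
Policy A (D := 147):
  Y = 96
  D = 147
  V = 10 − 3·147 = -431
  L = 162 − 96 − 6·(-431) = 2652
ΔV = -431 − (-239) = -192; ΔL = 2652 − 1500 = 1152
Score = (-1)·(-192) + 4·1152 = 4800

4800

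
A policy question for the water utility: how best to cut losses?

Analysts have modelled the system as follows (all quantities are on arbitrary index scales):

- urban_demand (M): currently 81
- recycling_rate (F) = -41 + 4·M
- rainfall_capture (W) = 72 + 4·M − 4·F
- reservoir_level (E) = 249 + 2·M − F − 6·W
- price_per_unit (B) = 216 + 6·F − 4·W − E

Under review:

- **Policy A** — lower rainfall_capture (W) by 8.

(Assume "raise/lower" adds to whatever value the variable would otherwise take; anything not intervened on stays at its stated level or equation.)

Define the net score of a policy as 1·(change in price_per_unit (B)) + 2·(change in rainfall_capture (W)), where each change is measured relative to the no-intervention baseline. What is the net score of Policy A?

Baseline:
  M = 81
  F = -41 + 4·81 = 283
  W = 72 + 4·81 − 4·283 = -736
  E = 249 + 2·81 − 283 − 6·(-736) = 4544
  B = 216 + 6·283 − 4·(-736) − 4544 = 314
Policy A (W − 8):
  M = 81
  F = -41 + 4·81 = 283
  W = 72 + 4·81 − 4·283 (−8 from intervention) = -744
  E = 249 + 2·81 − 283 − 6·(-744) = 4592
  B = 216 + 6·283 − 4·(-744) − 4592 = 298
ΔB = 298 − 314 = -16; ΔW = -744 − (-736) = -8
Score = 1·(-16) + 2·(-8) = -32

-32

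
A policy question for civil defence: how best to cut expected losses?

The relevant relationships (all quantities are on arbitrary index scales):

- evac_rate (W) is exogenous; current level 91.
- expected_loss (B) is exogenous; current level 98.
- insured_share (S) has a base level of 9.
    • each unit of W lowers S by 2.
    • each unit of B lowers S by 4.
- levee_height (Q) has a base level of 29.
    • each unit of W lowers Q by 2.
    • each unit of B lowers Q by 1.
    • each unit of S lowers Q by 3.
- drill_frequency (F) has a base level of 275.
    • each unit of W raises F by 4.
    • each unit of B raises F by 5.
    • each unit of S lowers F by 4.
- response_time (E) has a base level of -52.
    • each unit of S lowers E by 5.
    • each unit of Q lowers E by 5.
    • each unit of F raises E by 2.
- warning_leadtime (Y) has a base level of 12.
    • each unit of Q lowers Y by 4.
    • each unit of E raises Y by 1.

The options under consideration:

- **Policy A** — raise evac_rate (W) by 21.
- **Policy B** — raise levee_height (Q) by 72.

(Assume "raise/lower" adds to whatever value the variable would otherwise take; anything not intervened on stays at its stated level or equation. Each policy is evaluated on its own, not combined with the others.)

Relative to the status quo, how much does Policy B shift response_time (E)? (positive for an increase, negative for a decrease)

-360

Baseline:
  W = 91
  B = 98
  S = 9 − 2·91 − 4·98 = -565
  Q = 29 − 2·91 − 98 − 3·(-565) = 1444
  F = 275 + 4·91 + 5·98 − 4·(-565) = 3389
  E = -52 − 5·(-565) − 5·1444 + 2·3389 = 2331
Policy B (Q + 72):
  W = 91
  B = 98
  S = 9 − 2·91 − 4·98 = -565
  Q = 29 − 2·91 − 98 − 3·(-565) (+72 from intervention) = 1516
  F = 275 + 4·91 + 5·98 − 4·(-565) = 3389
  E = -52 − 5·(-565) − 5·1516 + 2·3389 = 1971
Change in E: 1971 − 2331 = -360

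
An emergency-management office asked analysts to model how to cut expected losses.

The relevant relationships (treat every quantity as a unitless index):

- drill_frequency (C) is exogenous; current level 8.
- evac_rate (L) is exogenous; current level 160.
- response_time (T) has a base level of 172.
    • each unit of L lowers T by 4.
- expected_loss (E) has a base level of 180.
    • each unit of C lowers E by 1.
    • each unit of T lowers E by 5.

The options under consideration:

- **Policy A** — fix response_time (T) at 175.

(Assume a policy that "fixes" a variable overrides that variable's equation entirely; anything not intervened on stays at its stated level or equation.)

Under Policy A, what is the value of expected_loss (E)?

Policy A (T := 175):
  C = 8
  L = 160
  T = 175
  E = 180 − 8 − 5·175 = -703

-703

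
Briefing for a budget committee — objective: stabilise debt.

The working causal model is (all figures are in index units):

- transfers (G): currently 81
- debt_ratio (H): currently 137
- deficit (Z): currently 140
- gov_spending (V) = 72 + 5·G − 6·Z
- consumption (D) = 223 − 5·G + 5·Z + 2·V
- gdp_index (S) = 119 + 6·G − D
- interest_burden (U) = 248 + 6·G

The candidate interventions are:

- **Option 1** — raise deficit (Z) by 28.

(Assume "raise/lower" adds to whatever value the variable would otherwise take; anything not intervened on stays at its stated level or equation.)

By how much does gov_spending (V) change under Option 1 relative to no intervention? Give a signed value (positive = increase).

Baseline:
  G = 81
  Z = 140
  V = 72 + 5·81 − 6·140 = -363
Option 1 (Z + 28):
  G = 81
  Z = 140 + 28 = 168
  V = 72 + 5·81 − 6·168 = -531
Change in V: -531 − (-363) = -168

-168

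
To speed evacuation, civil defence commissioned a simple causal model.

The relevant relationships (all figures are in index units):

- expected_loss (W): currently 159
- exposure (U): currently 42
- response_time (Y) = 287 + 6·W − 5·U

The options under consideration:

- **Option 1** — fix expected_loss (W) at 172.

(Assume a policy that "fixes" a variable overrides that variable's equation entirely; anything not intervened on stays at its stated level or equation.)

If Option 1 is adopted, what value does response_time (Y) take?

Option 1 (W := 172):
  W = 172
  U = 42
  Y = 287 + 6·172 − 5·42 = 1109

1109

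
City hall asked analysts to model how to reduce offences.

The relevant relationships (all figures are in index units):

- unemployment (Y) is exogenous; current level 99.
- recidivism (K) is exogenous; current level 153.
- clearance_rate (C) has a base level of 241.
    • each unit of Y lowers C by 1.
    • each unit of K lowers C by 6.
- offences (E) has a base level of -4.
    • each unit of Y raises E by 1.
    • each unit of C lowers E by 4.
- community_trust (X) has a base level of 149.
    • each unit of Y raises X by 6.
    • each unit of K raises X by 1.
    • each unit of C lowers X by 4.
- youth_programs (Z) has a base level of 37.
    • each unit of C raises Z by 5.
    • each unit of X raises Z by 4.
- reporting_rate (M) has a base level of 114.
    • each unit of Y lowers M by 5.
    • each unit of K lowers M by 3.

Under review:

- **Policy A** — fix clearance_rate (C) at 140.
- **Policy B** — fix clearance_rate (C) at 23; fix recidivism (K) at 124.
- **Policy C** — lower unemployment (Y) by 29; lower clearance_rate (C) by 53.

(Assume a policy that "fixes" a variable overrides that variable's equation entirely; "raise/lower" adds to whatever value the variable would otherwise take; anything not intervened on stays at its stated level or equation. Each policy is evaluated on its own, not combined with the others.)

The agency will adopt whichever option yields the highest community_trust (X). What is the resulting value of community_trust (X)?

3922

Policy A (C := 140):
  Y = 99
  K = 153
  C = 140
  X = 149 + 6·99 + 153 − 4·140 = 336
Policy B (C := 23, K := 124):
  Y = 99
  K = 124
  C = 23
  X = 149 + 6·99 + 124 − 4·23 = 775
Policy C (Y − 29, C − 53):
  Y = 99 − 29 = 70
  K = 153
  C = 241 − 70 − 6·153 (−53 from intervention) = -800
  X = 149 + 6·70 + 153 − 4·(-800) = 3922
Comparing — Policy A: X=336, Policy B: X=775, Policy C: X=3922. Highest is 3922 (Policy C).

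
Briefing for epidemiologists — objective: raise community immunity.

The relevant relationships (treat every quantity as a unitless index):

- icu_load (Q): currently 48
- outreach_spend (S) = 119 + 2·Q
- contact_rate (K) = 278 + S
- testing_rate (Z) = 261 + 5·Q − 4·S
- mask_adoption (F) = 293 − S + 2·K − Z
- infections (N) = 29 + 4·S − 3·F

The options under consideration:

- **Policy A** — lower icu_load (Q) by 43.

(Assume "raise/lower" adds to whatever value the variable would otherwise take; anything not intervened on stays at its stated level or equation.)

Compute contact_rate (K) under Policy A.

Policy A (Q − 43):
  Q = 48 − 43 = 5
  S = 119 + 2·5 = 129
  K = 278 + 129 = 407

407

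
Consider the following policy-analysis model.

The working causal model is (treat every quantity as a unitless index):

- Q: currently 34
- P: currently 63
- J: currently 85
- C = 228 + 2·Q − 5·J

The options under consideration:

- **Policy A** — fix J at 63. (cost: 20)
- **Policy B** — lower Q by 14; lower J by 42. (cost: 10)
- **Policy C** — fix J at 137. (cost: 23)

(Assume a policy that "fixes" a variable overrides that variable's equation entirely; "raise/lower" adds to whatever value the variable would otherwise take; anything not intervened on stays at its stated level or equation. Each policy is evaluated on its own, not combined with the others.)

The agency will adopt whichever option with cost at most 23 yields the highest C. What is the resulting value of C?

Policy A (J := 63):
  Q = 34
  J = 63
  C = 228 + 2·34 − 5·63 = -19
Policy B (Q − 14, J − 42):
  Q = 34 − 14 = 20
  J = 85 − 42 = 43
  C = 228 + 2·20 − 5·43 = 53
Policy C (J := 137):
  Q = 34
  J = 137
  C = 228 + 2·34 − 5·137 = -389
Comparing — Policy A: C=-19, Policy B: C=53, Policy C: C=-389. Highest is 53 (Policy B).

53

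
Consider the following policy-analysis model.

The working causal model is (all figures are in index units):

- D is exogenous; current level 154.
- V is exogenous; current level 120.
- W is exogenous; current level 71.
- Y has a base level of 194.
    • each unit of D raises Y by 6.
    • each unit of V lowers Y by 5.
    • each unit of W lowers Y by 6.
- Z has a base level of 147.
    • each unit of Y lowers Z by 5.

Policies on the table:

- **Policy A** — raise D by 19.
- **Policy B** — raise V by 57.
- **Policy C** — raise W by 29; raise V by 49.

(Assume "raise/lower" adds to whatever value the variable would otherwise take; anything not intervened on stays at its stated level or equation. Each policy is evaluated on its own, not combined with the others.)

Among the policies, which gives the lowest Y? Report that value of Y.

-327

Policy A (D + 19):
  D = 154 + 19 = 173
  V = 120
  W = 71
  Y = 194 + 6·173 − 5·120 − 6·71 = 206
Policy B (V + 57):
  D = 154
  V = 120 + 57 = 177
  W = 71
  Y = 194 + 6·154 − 5·177 − 6·71 = -193
Policy C (W + 29, V + 49):
  D = 154
  V = 120 + 49 = 169
  W = 71 + 29 = 100
  Y = 194 + 6·154 − 5·169 − 6·100 = -327
Comparing — Policy A: Y=206, Policy B: Y=-193, Policy C: Y=-327. Lowest is -327 (Policy C).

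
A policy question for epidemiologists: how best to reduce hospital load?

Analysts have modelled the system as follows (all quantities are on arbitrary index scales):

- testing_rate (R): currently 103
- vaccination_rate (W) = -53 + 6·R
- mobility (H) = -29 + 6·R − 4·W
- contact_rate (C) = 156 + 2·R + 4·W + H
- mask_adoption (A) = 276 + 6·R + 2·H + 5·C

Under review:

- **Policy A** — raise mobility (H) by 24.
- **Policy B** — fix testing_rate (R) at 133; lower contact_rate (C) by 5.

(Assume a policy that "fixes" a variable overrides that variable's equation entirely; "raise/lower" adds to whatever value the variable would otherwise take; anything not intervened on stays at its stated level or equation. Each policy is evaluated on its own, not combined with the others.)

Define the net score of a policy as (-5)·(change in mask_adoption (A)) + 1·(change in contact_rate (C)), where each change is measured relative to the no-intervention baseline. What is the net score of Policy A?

-816

Baseline:
  R = 103
  W = -53 + 6·103 = 565
  H = -29 + 6·103 − 4·565 = -1671
  C = 156 + 2·103 + 4·565 + (-1671) = 951
  A = 276 + 6·103 + 2·(-1671) + 5·951 = 2307
Policy A (H + 24):
  R = 103
  W = -53 + 6·103 = 565
  H = -29 + 6·103 − 4·565 (+24 from intervention) = -1647
  C = 156 + 2·103 + 4·565 + (-1647) = 975
  A = 276 + 6·103 + 2·(-1647) + 5·975 = 2475
ΔA = 2475 − 2307 = 168; ΔC = 975 − 951 = 24
Score = (-5)·168 + 1·24 = -816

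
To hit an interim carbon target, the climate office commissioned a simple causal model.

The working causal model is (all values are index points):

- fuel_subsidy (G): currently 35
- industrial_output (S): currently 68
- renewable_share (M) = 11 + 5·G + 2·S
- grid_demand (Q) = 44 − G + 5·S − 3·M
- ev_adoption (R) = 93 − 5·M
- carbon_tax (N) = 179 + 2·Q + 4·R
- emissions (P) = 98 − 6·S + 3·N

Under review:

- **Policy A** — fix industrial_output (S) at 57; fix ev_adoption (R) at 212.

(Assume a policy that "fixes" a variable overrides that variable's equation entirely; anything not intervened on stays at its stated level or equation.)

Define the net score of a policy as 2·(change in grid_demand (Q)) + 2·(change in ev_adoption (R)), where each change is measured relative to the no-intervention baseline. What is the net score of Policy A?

3480

Baseline:
  G = 35
  S = 68
  M = 11 + 5·35 + 2·68 = 322
  Q = 44 − 35 + 5·68 − 3·322 = -617
  R = 93 − 5·322 = -1517
Policy A (S := 57, R := 212):
  G = 35
  S = 57
  M = 11 + 5·35 + 2·57 = 300
  Q = 44 − 35 + 5·57 − 3·300 = -606
  R = 212
ΔQ = -606 − (-617) = 11; ΔR = 212 − (-1517) = 1729
Score = 2·11 + 2·1729 = 3480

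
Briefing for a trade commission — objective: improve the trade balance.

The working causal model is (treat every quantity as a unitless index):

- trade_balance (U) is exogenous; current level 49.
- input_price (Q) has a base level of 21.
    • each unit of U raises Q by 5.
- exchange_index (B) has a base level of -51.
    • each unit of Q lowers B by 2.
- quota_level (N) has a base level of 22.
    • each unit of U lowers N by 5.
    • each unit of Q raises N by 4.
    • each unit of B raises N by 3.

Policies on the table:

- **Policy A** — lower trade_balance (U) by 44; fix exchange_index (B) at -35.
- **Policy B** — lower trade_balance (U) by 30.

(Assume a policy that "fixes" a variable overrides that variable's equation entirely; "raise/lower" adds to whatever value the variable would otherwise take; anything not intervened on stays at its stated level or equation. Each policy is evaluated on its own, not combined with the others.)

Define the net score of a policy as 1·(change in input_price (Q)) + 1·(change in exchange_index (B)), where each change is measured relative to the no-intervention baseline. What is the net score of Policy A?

328

Baseline:
  U = 49
  Q = 21 + 5·49 = 266
  B = -51 − 2·266 = -583
Policy A (U − 44, B := -35):
  U = 49 − 44 = 5
  Q = 21 + 5·5 = 46
  B = -35
ΔQ = 46 − 266 = -220; ΔB = -35 − (-583) = 548
Score = 1·(-220) + 1·548 = 328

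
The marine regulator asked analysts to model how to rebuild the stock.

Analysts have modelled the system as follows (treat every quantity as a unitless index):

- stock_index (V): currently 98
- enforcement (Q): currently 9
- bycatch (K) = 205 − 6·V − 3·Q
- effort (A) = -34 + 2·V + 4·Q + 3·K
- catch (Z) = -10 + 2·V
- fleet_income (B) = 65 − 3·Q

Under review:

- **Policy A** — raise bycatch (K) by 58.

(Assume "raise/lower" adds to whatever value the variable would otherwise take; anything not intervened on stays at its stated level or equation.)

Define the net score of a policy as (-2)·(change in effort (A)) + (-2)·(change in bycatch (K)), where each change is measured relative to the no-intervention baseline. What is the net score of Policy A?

-464

Baseline:
  V = 98
  Q = 9
  K = 205 − 6·98 − 3·9 = -410
  A = -34 + 2·98 + 4·9 + 3·(-410) = -1032
Policy A (K + 58):
  V = 98
  Q = 9
  K = 205 − 6·98 − 3·9 (+58 from intervention) = -352
  A = -34 + 2·98 + 4·9 + 3·(-352) = -858
ΔA = -858 − (-1032) = 174; ΔK = -352 − (-410) = 58
Score = (-2)·174 + (-2)·58 = -464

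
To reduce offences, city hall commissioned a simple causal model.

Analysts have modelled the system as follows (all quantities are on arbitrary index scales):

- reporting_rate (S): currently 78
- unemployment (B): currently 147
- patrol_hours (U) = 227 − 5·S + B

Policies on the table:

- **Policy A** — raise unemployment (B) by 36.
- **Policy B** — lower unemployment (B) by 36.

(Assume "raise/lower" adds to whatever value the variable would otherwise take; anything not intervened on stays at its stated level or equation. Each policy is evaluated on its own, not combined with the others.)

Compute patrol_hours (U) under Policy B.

-52

Policy B (B − 36):
  S = 78
  B = 147 − 36 = 111
  U = 227 − 5·78 + 111 = -52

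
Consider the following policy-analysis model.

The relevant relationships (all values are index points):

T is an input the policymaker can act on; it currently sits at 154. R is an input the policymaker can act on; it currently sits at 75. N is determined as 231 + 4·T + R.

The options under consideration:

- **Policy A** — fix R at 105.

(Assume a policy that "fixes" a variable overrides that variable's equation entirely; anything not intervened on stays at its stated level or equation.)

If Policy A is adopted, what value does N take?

Policy A (R := 105):
  T = 154
  R = 105
  N = 231 + 4·154 + 105 = 952

952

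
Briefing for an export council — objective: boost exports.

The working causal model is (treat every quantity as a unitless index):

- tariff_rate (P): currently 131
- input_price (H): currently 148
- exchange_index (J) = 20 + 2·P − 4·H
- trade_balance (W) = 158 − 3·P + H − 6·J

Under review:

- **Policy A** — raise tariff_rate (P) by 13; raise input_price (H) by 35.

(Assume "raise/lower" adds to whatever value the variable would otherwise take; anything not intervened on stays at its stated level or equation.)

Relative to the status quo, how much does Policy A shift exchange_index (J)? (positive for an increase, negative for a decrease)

Baseline:
  P = 131
  H = 148
  J = 20 + 2·131 − 4·148 = -310
Policy A (P + 13, H + 35):
  P = 131 + 13 = 144
  H = 148 + 35 = 183
  J = 20 + 2·144 − 4·183 = -424
Change in J: -424 − (-310) = -114

-114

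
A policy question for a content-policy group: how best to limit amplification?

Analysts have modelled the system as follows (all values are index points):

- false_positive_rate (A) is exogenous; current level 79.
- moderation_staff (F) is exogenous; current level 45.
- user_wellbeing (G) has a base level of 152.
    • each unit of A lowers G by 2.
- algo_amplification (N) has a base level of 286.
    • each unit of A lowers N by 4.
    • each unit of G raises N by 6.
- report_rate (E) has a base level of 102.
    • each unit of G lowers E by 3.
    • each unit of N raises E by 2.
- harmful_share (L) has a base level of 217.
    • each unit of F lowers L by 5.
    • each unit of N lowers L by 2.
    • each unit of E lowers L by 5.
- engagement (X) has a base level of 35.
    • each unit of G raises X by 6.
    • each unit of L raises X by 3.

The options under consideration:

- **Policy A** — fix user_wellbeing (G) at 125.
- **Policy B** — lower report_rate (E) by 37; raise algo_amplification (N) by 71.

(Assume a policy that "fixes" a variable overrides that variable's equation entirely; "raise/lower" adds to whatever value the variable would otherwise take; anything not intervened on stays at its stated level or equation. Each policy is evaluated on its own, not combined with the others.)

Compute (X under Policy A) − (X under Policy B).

Policy A (G := 125):
  A = 79
  F = 45
  G = 125
  N = 286 − 4·79 + 6·125 = 720
  E = 102 − 3·125 + 2·720 = 1167
  L = 217 − 5·45 − 2·720 − 5·1167 = -7283
  X = 35 + 6·125 + 3·(-7283) = -21064
Policy B (E − 37, N + 71):
  A = 79
  F = 45
  G = 152 − 2·79 = -6
  N = 286 − 4·79 + 6·(-6) (+71 from intervention) = 5
  E = 102 − 3·(-6) + 2·5 (−37 from intervention) = 93
  L = 217 − 5·45 − 2·5 − 5·93 = -483
  X = 35 + 6·(-6) + 3·(-483) = -1450
X: -21064 − (-1450) = -19614

-19614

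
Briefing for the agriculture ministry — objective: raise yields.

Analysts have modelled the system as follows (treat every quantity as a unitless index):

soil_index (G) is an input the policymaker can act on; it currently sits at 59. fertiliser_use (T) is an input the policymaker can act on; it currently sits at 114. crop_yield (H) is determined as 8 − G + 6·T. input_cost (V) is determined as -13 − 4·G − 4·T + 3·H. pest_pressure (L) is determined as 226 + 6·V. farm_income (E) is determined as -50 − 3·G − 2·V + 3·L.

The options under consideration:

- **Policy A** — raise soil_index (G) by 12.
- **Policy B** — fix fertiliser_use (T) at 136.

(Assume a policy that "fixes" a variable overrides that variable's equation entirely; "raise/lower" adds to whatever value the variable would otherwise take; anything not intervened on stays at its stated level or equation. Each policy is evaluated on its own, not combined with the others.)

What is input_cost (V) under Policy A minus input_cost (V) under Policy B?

Policy A (G + 12):
  G = 59 + 12 = 71
  T = 114
  H = 8 − 71 + 6·114 = 621
  V = -13 − 4·71 − 4·114 + 3·621 = 1110
Policy B (T := 136):
  G = 59
  T = 136
  H = 8 − 59 + 6·136 = 765
  V = -13 − 4·59 − 4·136 + 3·765 = 1502
V: 1110 − 1502 = -392

-392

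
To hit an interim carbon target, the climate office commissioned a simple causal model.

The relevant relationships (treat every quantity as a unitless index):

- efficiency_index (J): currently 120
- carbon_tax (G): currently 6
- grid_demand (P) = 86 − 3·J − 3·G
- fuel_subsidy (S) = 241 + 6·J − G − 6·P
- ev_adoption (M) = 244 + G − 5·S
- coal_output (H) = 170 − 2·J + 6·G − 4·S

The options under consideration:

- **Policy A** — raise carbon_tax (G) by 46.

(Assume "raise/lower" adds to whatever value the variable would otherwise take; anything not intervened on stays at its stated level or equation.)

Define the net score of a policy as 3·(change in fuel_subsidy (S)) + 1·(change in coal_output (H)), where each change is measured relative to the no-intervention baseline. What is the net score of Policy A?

-506

Baseline:
  J = 120
  G = 6
  P = 86 − 3·120 − 3·6 = -292
  S = 241 + 6·120 − 6 − 6·(-292) = 2707
  H = 170 − 2·120 + 6·6 − 4·2707 = -10862
Policy A (G + 46):
  J = 120
  G = 6 + 46 = 52
  P = 86 − 3·120 − 3·52 = -430
  S = 241 + 6·120 − 52 − 6·(-430) = 3489
  H = 170 − 2·120 + 6·52 − 4·3489 = -13714
ΔS = 3489 − 2707 = 782; ΔH = -13714 − (-10862) = -2852
Score = 3·782 + 1·(-2852) = -506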